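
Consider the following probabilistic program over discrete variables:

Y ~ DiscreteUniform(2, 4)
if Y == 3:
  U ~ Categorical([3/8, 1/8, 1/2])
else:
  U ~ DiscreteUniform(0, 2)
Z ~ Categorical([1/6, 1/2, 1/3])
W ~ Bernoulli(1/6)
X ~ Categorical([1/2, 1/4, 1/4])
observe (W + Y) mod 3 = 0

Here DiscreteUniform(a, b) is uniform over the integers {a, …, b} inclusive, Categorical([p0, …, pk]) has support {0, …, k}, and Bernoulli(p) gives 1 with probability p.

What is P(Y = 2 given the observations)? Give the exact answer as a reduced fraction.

Enumerate traces; 54 have nonzero weight after conditioning:
  (Y=2, U=0, Z=0, W=1, X=0) weight 1/648
  (Y=2, U=0, Z=0, W=1, X=1) weight 1/1296
  (Y=2, U=0, Z=0, W=1, X=2) weight 1/1296
  (Y=2, U=0, Z=1, W=1, X=0) weight 1/216
  (Y=2, U=0, Z=1, W=1, X=1) weight 1/432
  (Y=2, U=0, Z=1, W=1, X=2) weight 1/432
  (Y=2, U=0, Z=2, W=1, X=0) weight 1/324
  (Y=2, U=0, Z=2, W=1, X=1) weight 1/648
  (Y=3, U=0, Z=0, W=0, X=0) weight 5/576
  … 45 more
Group by Y:
  weight(Y=2) = 1/18
  weight(Y=3) = 5/18
Total weight = 1/18 + 5/18 = 1/3
P(Y=2 | obs) = 1/18 / 1/3 = 1/6
P(Y=3 | obs) = 5/18 / 1/3 = 5/6

P(Y = 2 | obs) = 1/6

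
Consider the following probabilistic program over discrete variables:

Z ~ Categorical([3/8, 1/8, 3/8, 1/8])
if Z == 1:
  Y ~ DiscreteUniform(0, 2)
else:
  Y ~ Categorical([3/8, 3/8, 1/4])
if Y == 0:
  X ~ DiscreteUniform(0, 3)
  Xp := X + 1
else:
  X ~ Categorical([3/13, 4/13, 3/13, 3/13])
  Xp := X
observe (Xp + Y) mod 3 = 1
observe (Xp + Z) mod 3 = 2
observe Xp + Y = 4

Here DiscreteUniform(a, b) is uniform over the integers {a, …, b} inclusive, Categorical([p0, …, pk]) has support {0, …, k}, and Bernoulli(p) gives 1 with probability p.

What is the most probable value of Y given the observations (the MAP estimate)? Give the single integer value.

argmax_v P(Y = v | obs) = 1

Enumerate traces; 4 have nonzero weight after conditioning:
  (Z=0, Y=2, X=2) weight 9/416
  (Z=1, Y=0, X=3) weight 1/96
  (Z=2, Y=1, X=3) weight 27/832
  (Z=3, Y=2, X=2) weight 3/416
Group by Y:
  weight(Y=0) = 1/96
  weight(Y=1) = 27/832
  weight(Y=2) = 3/104
Total weight = 1/96 + 27/832 + 3/104 = 179/2496
P(Y=0 | obs) = 1/96 / 179/2496 = 26/179
P(Y=1 | obs) = 27/832 / 179/2496 = 81/179
P(Y=2 | obs) = 3/104 / 179/2496 = 72/179
argmax = 1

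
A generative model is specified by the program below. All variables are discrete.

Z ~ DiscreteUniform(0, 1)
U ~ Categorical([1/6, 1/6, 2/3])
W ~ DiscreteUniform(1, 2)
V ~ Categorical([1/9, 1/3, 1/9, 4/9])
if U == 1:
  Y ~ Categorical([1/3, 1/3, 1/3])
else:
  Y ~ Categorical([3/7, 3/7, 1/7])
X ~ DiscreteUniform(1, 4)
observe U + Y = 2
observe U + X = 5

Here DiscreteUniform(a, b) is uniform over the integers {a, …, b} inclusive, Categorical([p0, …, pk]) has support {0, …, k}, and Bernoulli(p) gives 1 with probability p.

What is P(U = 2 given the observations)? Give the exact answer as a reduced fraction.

P(U = 2 | obs) = 36/43

Enumerate traces; 32 have nonzero weight after conditioning:
  (Z=0, U=1, W=1, V=0, Y=1, X=4) weight 1/2592
  (Z=0, U=1, W=1, V=1, Y=1, X=4) weight 1/864
  (Z=0, U=1, W=1, V=2, Y=1, X=4) weight 1/2592
  (Z=0, U=1, W=1, V=3, Y=1, X=4) weight 1/648
  (Z=0, U=1, W=2, V=0, Y=1, X=4) weight 1/2592
  (Z=0, U=1, W=2, V=1, Y=1, X=4) weight 1/864
  (Z=0, U=1, W=2, V=2, Y=1, X=4) weight 1/2592
  (Z=0, U=1, W=2, V=3, Y=1, X=4) weight 1/648
  (Z=0, U=2, W=1, V=0, Y=0, X=3) weight 1/504
  … 23 more
Group by U:
  weight(U=1) = 1/72
  weight(U=2) = 1/14
Total weight = 1/72 + 1/14 = 43/504
P(U=1 | obs) = 1/72 / 43/504 = 7/43
P(U=2 | obs) = 1/14 / 43/504 = 36/43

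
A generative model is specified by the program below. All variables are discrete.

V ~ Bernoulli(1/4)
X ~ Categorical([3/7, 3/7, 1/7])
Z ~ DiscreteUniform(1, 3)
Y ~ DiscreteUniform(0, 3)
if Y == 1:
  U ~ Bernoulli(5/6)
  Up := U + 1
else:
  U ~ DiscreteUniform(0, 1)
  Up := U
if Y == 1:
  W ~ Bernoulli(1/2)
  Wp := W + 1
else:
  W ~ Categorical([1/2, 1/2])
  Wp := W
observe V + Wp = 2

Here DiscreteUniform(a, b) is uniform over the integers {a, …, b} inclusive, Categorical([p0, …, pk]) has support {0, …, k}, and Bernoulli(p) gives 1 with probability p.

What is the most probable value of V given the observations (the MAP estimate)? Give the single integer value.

Enumerate traces; 90 have nonzero weight after conditioning:
  (V=0, X=0, Z=1, Y=1, U=0, W=1) weight 1/448
  (V=0, X=0, Z=1, Y=1, U=1, W=1) weight 5/448
  (V=0, X=0, Z=2, Y=1, U=0, W=1) weight 1/448
  (V=0, X=0, Z=2, Y=1, U=1, W=1) weight 5/448
  (V=0, X=0, Z=3, Y=1, U=0, W=1) weight 1/448
  (V=0, X=0, Z=3, Y=1, U=1, W=1) weight 5/448
  (V=0, X=1, Z=1, Y=1, U=0, W=1) weight 1/448
  (V=0, X=1, Z=1, Y=1, U=1, W=1) weight 5/448
  (V=1, X=0, Z=1, Y=0, U=0, W=1) weight 1/448
  … 81 more
Group by V:
  weight(V=0) = 3/32
  weight(V=1) = 1/8
Total weight = 3/32 + 1/8 = 7/32
P(V=0 | obs) = 3/32 / 7/32 = 3/7
P(V=1 | obs) = 1/8 / 7/32 = 4/7
argmax = 1

argmax_v P(V = v | obs) = 1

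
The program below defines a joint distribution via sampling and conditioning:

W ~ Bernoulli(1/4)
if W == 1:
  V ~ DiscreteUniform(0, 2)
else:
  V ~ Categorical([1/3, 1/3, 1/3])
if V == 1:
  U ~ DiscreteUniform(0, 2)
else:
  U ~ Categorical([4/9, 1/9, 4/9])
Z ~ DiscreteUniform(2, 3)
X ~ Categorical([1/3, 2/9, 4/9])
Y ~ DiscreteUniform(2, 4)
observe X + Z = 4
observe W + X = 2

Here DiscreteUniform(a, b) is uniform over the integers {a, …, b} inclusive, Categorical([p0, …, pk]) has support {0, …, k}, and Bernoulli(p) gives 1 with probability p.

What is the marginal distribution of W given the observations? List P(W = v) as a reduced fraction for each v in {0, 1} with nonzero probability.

Enumerate traces; 54 have nonzero weight after conditioning:
  (W=0, V=0, U=0, Z=2, X=2, Y=2) weight 2/243
  (W=0, V=0, U=0, Z=2, X=2, Y=3) weight 2/243
  (W=0, V=0, U=0, Z=2, X=2, Y=4) weight 2/243
  (W=0, V=0, U=1, Z=2, X=2, Y=2) weight 1/486
  (W=0, V=0, U=1, Z=2, X=2, Y=3) weight 1/486
  (W=0, V=0, U=1, Z=2, X=2, Y=4) weight 1/486
  (W=0, V=0, U=2, Z=2, X=2, Y=2) weight 2/243
  (W=0, V=0, U=2, Z=2, X=2, Y=3) weight 2/243
  (W=1, V=0, U=0, Z=3, X=1, Y=2) weight 1/729
  … 45 more
Group by W:
  weight(W=0) = 1/6
  weight(W=1) = 1/36
Total weight = 1/6 + 1/36 = 7/36
P(W=0 | obs) = 1/6 / 7/36 = 6/7
P(W=1 | obs) = 1/36 / 7/36 = 1/7

P(W=0) = 6/7, P(W=1) = 1/7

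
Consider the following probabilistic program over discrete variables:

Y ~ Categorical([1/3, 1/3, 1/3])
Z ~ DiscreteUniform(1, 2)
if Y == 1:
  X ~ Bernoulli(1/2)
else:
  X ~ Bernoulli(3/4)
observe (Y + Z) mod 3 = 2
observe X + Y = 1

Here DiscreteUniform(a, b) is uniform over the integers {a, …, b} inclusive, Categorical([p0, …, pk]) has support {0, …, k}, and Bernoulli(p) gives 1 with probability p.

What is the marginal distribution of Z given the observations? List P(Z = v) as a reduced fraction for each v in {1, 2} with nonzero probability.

Enumerate traces; 2 have nonzero weight after conditioning:
  (Y=0, Z=2, X=1) weight 1/8
  (Y=1, Z=1, X=0) weight 1/12
Group by Z:
  weight(Z=1) = 1/12
  weight(Z=2) = 1/8
Total weight = 1/12 + 1/8 = 5/24
P(Z=1 | obs) = 1/12 / 5/24 = 2/5
P(Z=2 | obs) = 1/8 / 5/24 = 3/5

P(Z=1) = 2/5, P(Z=2) = 3/5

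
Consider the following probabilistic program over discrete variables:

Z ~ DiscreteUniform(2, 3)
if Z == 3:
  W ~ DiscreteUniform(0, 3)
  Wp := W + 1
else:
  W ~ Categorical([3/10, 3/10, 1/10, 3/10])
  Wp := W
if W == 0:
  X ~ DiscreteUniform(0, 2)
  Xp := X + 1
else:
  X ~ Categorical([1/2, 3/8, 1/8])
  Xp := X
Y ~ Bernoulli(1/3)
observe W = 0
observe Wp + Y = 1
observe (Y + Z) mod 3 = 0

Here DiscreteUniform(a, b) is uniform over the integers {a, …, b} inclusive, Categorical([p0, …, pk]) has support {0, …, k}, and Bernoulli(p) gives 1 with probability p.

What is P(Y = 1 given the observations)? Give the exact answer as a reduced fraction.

Enumerate traces; 6 have nonzero weight after conditioning:
  (Z=2, W=0, X=0, Y=1) weight 1/60
  (Z=2, W=0, X=1, Y=1) weight 1/60
  (Z=2, W=0, X=2, Y=1) weight 1/60
  (Z=3, W=0, X=0, Y=0) weight 1/36
  (Z=3, W=0, X=1, Y=0) weight 1/36
  (Z=3, W=0, X=2, Y=0) weight 1/36
Group by Y:
  weight(Y=0) = 1/12
  weight(Y=1) = 1/20
Total weight = 1/12 + 1/20 = 2/15
P(Y=0 | obs) = 1/12 / 2/15 = 5/8
P(Y=1 | obs) = 1/20 / 2/15 = 3/8

P(Y = 1 | obs) = 3/8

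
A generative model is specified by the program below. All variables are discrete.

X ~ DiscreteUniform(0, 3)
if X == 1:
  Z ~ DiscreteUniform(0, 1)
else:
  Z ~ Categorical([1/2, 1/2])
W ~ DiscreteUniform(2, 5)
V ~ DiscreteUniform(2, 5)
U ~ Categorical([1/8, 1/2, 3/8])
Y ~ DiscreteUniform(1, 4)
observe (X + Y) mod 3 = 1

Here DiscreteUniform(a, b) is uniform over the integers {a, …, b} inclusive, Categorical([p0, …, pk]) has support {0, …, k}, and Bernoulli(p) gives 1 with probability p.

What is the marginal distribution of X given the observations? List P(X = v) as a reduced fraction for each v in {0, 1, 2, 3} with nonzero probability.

P(X=0) = 1/3, P(X=1) = 1/6, P(X=2) = 1/6, P(X=3) = 1/3

Enumerate traces; 576 have nonzero weight after conditioning:
  (X=0, Z=0, W=2, V=2, U=0, Y=1) weight 1/4096
  (X=0, Z=0, W=2, V=2, U=0, Y=4) weight 1/4096
  (X=0, Z=0, W=2, V=2, U=1, Y=1) weight 1/1024
  (X=0, Z=0, W=2, V=2, U=1, Y=4) weight 1/1024
  (X=0, Z=0, W=2, V=2, U=2, Y=1) weight 3/4096
  (X=0, Z=0, W=2, V=2, U=2, Y=4) weight 3/4096
  (X=0, Z=0, W=2, V=3, U=0, Y=1) weight 1/4096
  (X=0, Z=0, W=2, V=3, U=0, Y=4) weight 1/4096
  (X=1, Z=0, W=2, V=2, U=0, Y=3) weight 1/4096
  (X=2, Z=0, W=2, V=2, U=0, Y=2) weight 1/4096
  … 566 more
Group by X:
  weight(X=0) = 1/8
  weight(X=1) = 1/16
  weight(X=2) = 1/16
  weight(X=3) = 1/8
Total weight = 1/8 + 1/16 + 1/16 + 1/8 = 3/8
P(X=0 | obs) = 1/8 / 3/8 = 1/3
P(X=1 | obs) = 1/16 / 3/8 = 1/6
P(X=2 | obs) = 1/16 / 3/8 = 1/6
P(X=3 | obs) = 1/8 / 3/8 = 1/3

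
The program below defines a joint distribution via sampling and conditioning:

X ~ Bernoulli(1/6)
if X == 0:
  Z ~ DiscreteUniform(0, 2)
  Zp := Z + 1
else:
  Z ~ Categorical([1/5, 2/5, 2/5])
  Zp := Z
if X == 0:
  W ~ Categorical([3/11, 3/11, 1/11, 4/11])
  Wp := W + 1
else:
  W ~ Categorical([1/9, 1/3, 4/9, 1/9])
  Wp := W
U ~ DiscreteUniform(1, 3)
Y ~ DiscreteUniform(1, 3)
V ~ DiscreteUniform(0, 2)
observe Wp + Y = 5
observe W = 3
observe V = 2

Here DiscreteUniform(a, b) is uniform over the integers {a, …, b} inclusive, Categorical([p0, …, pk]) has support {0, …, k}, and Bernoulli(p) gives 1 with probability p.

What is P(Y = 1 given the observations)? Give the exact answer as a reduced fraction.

Enumerate traces; 18 have nonzero weight after conditioning:
  (X=0, Z=0, W=3, U=1, Y=1, V=2) weight 10/2673
  (X=0, Z=0, W=3, U=2, Y=1, V=2) weight 10/2673
  (X=0, Z=0, W=3, U=3, Y=1, V=2) weight 10/2673
  (X=0, Z=1, W=3, U=1, Y=1, V=2) weight 10/2673
  (X=0, Z=1, W=3, U=2, Y=1, V=2) weight 10/2673
  (X=0, Z=1, W=3, U=3, Y=1, V=2) weight 10/2673
  (X=0, Z=2, W=3, U=1, Y=1, V=2) weight 10/2673
  (X=0, Z=2, W=3, U=2, Y=1, V=2) weight 10/2673
  (X=1, Z=0, W=3, U=1, Y=2, V=2) weight 1/7290
  … 9 more
Group by Y:
  weight(Y=1) = 10/297
  weight(Y=2) = 1/486
Total weight = 10/297 + 1/486 = 191/5346
P(Y=1 | obs) = 10/297 / 191/5346 = 180/191
P(Y=2 | obs) = 1/486 / 191/5346 = 11/191

P(Y = 1 | obs) = 180/191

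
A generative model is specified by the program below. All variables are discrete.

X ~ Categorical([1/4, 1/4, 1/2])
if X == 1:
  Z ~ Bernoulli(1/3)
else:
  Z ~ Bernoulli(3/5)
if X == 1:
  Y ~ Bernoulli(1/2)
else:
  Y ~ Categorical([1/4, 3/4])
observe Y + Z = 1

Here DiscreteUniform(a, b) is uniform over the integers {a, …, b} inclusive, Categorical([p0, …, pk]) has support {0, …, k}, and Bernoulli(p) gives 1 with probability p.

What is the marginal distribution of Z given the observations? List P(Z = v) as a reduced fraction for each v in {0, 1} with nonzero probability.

P(Z=0) = 2/3, P(Z=1) = 1/3

Enumerate traces; 6 have nonzero weight after conditioning:
  (X=0, Z=0, Y=1) weight 3/40
  (X=0, Z=1, Y=0) weight 3/80
  (X=1, Z=0, Y=1) weight 1/12
  (X=1, Z=1, Y=0) weight 1/24
  (X=2, Z=0, Y=1) weight 3/20
  (X=2, Z=1, Y=0) weight 3/40
Group by Z:
  weight(Z=0) = 37/120
  weight(Z=1) = 37/240
Total weight = 37/120 + 37/240 = 37/80
P(Z=0 | obs) = 37/120 / 37/80 = 2/3
P(Z=1 | obs) = 37/240 / 37/80 = 1/3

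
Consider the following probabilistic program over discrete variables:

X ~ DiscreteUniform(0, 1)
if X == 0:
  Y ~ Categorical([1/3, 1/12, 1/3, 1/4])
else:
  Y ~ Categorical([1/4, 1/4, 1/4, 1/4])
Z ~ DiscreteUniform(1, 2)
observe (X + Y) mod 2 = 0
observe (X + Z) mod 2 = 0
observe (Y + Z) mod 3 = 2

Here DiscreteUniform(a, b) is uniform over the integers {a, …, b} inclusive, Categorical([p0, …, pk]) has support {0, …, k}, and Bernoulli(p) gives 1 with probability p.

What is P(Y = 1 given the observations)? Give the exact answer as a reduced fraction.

Enumerate traces; 2 have nonzero weight after conditioning:
  (X=0, Y=0, Z=2) weight 1/12
  (X=1, Y=1, Z=1) weight 1/16
Group by Y:
  weight(Y=0) = 1/12
  weight(Y=1) = 1/16
Total weight = 1/12 + 1/16 = 7/48
P(Y=0 | obs) = 1/12 / 7/48 = 4/7
P(Y=1 | obs) = 1/16 / 7/48 = 3/7

P(Y = 1 | obs) = 3/7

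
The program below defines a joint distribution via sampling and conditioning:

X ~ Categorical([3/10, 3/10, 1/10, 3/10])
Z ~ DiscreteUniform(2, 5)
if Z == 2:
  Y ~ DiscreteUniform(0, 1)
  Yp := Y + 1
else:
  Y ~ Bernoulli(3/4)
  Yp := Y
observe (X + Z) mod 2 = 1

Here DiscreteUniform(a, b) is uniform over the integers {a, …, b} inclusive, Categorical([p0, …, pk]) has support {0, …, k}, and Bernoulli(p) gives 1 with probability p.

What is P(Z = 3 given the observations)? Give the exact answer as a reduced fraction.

Enumerate traces; 16 have nonzero weight after conditioning:
  (X=0, Z=3, Y=0) weight 3/160
  (X=0, Z=3, Y=1) weight 9/160
  (X=0, Z=5, Y=0) weight 3/160
  (X=0, Z=5, Y=1) weight 9/160
  (X=1, Z=2, Y=0) weight 3/80
  (X=1, Z=2, Y=1) weight 3/80
  (X=1, Z=4, Y=0) weight 3/160
  (X=1, Z=4, Y=1) weight 9/160
  … 8 more
Group by Z:
  weight(Z=2) = 3/20
  weight(Z=3) = 1/10
  weight(Z=4) = 3/20
  weight(Z=5) = 1/10
Total weight = 3/20 + 1/10 + 3/20 + 1/10 = 1/2
P(Z=2 | obs) = 3/20 / 1/2 = 3/10
P(Z=3 | obs) = 1/10 / 1/2 = 1/5
P(Z=4 | obs) = 3/20 / 1/2 = 3/10
P(Z=5 | obs) = 1/10 / 1/2 = 1/5

P(Z = 3 | obs) = 1/5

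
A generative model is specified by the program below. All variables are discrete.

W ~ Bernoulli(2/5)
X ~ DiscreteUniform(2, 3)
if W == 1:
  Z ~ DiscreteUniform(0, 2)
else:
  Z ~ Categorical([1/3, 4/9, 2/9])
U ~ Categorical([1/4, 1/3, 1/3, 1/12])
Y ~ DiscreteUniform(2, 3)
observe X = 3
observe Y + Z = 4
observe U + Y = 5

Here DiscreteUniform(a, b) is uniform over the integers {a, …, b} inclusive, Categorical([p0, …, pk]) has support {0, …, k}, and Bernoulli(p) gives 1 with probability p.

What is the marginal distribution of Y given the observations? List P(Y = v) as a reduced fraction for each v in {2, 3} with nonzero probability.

P(Y=2) = 1/7, P(Y=3) = 6/7

Enumerate traces; 4 have nonzero weight after conditioning:
  (W=0, X=3, Z=1, U=2, Y=3) weight 1/45
  (W=0, X=3, Z=2, U=3, Y=2) weight 1/360
  (W=1, X=3, Z=1, U=2, Y=3) weight 1/90
  (W=1, X=3, Z=2, U=3, Y=2) weight 1/360
Group by Y:
  weight(Y=2) = 1/180
  weight(Y=3) = 1/30
Total weight = 1/180 + 1/30 = 7/180
P(Y=2 | obs) = 1/180 / 7/180 = 1/7
P(Y=3 | obs) = 1/30 / 7/180 = 6/7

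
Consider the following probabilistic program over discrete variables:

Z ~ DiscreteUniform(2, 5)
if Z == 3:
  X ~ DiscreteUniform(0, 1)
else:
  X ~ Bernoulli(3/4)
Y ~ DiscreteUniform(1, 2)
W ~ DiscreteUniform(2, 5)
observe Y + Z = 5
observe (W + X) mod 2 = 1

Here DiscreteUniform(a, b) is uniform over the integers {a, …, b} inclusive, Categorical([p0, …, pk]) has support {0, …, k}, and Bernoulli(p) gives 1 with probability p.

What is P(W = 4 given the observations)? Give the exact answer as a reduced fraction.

P(W = 4 | obs) = 5/16

Enumerate traces; 8 have nonzero weight after conditioning:
  (Z=3, X=0, Y=2, W=3) weight 1/64
  (Z=3, X=0, Y=2, W=5) weight 1/64
  (Z=3, X=1, Y=2, W=2) weight 1/64
  (Z=3, X=1, Y=2, W=4) weight 1/64
  (Z=4, X=0, Y=1, W=3) weight 1/128
  (Z=4, X=0, Y=1, W=5) weight 1/128
  (Z=4, X=1, Y=1, W=2) weight 3/128
  (Z=4, X=1, Y=1, W=4) weight 3/128
Group by W:
  weight(W=2) = 5/128
  weight(W=3) = 3/128
  weight(W=4) = 5/128
  weight(W=5) = 3/128
Total weight = 5/128 + 3/128 + 5/128 + 3/128 = 1/8
P(W=2 | obs) = 5/128 / 1/8 = 5/16
P(W=3 | obs) = 3/128 / 1/8 = 3/16
P(W=4 | obs) = 5/128 / 1/8 = 5/16
P(W=5 | obs) = 3/128 / 1/8 = 3/16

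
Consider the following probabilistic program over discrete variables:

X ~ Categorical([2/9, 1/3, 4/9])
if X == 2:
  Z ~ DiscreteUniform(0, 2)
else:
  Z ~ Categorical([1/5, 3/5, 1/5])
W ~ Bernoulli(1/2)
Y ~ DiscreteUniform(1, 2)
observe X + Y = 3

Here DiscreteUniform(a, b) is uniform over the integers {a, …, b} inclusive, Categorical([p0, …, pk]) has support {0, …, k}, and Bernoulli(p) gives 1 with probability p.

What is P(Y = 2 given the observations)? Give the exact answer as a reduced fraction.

Enumerate traces; 12 have nonzero weight after conditioning:
  (X=1, Z=0, W=0, Y=2) weight 1/60
  (X=1, Z=0, W=1, Y=2) weight 1/60
  (X=1, Z=1, W=0, Y=2) weight 1/20
  (X=1, Z=1, W=1, Y=2) weight 1/20
  (X=1, Z=2, W=0, Y=2) weight 1/60
  (X=1, Z=2, W=1, Y=2) weight 1/60
  (X=2, Z=0, W=0, Y=1) weight 1/27
  (X=2, Z=0, W=1, Y=1) weight 1/27
  … 4 more
Group by Y:
  weight(Y=1) = 2/9
  weight(Y=2) = 1/6
Total weight = 2/9 + 1/6 = 7/18
P(Y=1 | obs) = 2/9 / 7/18 = 4/7
P(Y=2 | obs) = 1/6 / 7/18 = 3/7

P(Y = 2 | obs) = 3/7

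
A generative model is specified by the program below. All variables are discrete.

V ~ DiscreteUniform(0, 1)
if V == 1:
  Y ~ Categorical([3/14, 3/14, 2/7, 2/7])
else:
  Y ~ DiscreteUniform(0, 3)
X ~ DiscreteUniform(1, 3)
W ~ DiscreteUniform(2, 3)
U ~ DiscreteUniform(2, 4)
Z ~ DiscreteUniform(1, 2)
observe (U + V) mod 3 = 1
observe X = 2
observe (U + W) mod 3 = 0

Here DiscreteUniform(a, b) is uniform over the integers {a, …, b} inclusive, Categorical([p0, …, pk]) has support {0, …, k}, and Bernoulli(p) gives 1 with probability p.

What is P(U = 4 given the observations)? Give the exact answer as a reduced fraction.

Enumerate traces; 16 have nonzero weight after conditioning:
  (V=0, Y=0, X=2, W=2, U=4, Z=1) weight 1/288
  (V=0, Y=0, X=2, W=2, U=4, Z=2) weight 1/288
  (V=0, Y=1, X=2, W=2, U=4, Z=1) weight 1/288
  (V=0, Y=1, X=2, W=2, U=4, Z=2) weight 1/288
  (V=0, Y=2, X=2, W=2, U=4, Z=1) weight 1/288
  (V=0, Y=2, X=2, W=2, U=4, Z=2) weight 1/288
  (V=0, Y=3, X=2, W=2, U=4, Z=1) weight 1/288
  (V=0, Y=3, X=2, W=2, U=4, Z=2) weight 1/288
  (V=1, Y=0, X=2, W=3, U=3, Z=1) weight 1/336
  … 7 more
Group by U:
  weight(U=3) = 1/36
  weight(U=4) = 1/36
Total weight = 1/36 + 1/36 = 1/18
P(U=3 | obs) = 1/36 / 1/18 = 1/2
P(U=4 | obs) = 1/36 / 1/18 = 1/2

P(U = 4 | obs) = 1/2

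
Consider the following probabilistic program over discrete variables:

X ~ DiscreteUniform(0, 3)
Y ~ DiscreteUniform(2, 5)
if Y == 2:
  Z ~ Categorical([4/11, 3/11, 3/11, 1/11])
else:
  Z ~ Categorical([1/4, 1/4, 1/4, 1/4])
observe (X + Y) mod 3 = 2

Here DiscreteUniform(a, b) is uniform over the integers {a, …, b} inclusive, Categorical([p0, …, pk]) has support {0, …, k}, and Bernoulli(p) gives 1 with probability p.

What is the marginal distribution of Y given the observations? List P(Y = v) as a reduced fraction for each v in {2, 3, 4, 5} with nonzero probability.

Enumerate traces; 24 have nonzero weight after conditioning:
  (X=0, Y=2, Z=0) weight 1/44
  (X=0, Y=2, Z=1) weight 3/176
  (X=0, Y=2, Z=2) weight 3/176
  (X=0, Y=2, Z=3) weight 1/176
  (X=0, Y=5, Z=0) weight 1/64
  (X=0, Y=5, Z=1) weight 1/64
  (X=0, Y=5, Z=2) weight 1/64
  (X=0, Y=5, Z=3) weight 1/64
  (X=1, Y=4, Z=0) weight 1/64
  (X=2, Y=3, Z=0) weight 1/64
  … 14 more
Group by Y:
  weight(Y=2) = 1/8
  weight(Y=3) = 1/16
  weight(Y=4) = 1/16
  weight(Y=5) = 1/8
Total weight = 1/8 + 1/16 + 1/16 + 1/8 = 3/8
P(Y=2 | obs) = 1/8 / 3/8 = 1/3
P(Y=3 | obs) = 1/16 / 3/8 = 1/6
P(Y=4 | obs) = 1/16 / 3/8 = 1/6
P(Y=5 | obs) = 1/8 / 3/8 = 1/3

P(Y=2) = 1/3, P(Y=3) = 1/6, P(Y=4) = 1/6, P(Y=5) = 1/3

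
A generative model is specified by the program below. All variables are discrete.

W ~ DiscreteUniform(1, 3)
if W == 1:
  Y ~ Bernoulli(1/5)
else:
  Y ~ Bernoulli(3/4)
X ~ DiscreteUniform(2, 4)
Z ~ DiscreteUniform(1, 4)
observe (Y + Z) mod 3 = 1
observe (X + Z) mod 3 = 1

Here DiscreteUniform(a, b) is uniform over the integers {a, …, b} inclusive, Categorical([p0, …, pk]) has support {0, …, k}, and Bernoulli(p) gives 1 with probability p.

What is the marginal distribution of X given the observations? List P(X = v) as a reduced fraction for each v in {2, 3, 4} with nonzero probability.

Enumerate traces; 9 have nonzero weight after conditioning:
  (W=1, Y=0, X=3, Z=1) weight 1/45
  (W=1, Y=0, X=3, Z=4) weight 1/45
  (W=1, Y=1, X=4, Z=3) weight 1/180
  (W=2, Y=0, X=3, Z=1) weight 1/144
  (W=2, Y=0, X=3, Z=4) weight 1/144
  (W=2, Y=1, X=4, Z=3) weight 1/48
  (W=3, Y=0, X=3, Z=1) weight 1/144
  (W=3, Y=0, X=3, Z=4) weight 1/144
  … 1 more
Group by X:
  weight(X=3) = 13/180
  weight(X=4) = 17/360
Total weight = 13/180 + 17/360 = 43/360
P(X=3 | obs) = 13/180 / 43/360 = 26/43
P(X=4 | obs) = 17/360 / 43/360 = 17/43

P(X=3) = 26/43, P(X=4) = 17/43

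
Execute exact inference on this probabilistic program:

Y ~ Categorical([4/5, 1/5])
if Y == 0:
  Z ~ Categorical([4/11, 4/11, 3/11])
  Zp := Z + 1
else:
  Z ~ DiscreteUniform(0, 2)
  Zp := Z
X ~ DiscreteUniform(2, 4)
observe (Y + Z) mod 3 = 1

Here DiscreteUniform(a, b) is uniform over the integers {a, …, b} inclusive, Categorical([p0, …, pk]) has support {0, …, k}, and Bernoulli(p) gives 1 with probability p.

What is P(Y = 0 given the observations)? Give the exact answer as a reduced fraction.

Enumerate traces; 6 have nonzero weight after conditioning:
  (Y=0, Z=1, X=2) weight 16/165
  (Y=0, Z=1, X=3) weight 16/165
  (Y=0, Z=1, X=4) weight 16/165
  (Y=1, Z=0, X=2) weight 1/45
  (Y=1, Z=0, X=3) weight 1/45
  (Y=1, Z=0, X=4) weight 1/45
Group by Y:
  weight(Y=0) = 16/55
  weight(Y=1) = 1/15
Total weight = 16/55 + 1/15 = 59/165
P(Y=0 | obs) = 16/55 / 59/165 = 48/59
P(Y=1 | obs) = 1/15 / 59/165 = 11/59

P(Y = 0 | obs) = 48/59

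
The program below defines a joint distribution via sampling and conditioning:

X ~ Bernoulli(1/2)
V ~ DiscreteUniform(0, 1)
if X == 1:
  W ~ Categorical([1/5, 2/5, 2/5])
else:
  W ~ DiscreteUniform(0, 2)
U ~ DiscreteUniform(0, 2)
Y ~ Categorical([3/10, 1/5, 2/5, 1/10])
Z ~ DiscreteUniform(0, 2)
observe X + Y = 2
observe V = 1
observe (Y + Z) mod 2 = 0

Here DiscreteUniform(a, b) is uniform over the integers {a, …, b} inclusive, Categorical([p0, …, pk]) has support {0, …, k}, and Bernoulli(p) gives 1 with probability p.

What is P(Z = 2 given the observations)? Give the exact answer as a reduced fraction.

Enumerate traces; 27 have nonzero weight after conditioning:
  (X=0, V=1, W=0, U=0, Y=2, Z=0) weight 1/270
  (X=0, V=1, W=0, U=0, Y=2, Z=2) weight 1/270
  (X=0, V=1, W=0, U=1, Y=2, Z=0) weight 1/270
  (X=0, V=1, W=0, U=1, Y=2, Z=2) weight 1/270
  (X=0, V=1, W=0, U=2, Y=2, Z=0) weight 1/270
  (X=0, V=1, W=0, U=2, Y=2, Z=2) weight 1/270
  (X=0, V=1, W=1, U=0, Y=2, Z=0) weight 1/270
  (X=0, V=1, W=1, U=0, Y=2, Z=2) weight 1/270
  (X=1, V=1, W=0, U=0, Y=1, Z=1) weight 1/900
  … 18 more
Group by Z:
  weight(Z=0) = 1/30
  weight(Z=1) = 1/60
  weight(Z=2) = 1/30
Total weight = 1/30 + 1/60 + 1/30 = 1/12
P(Z=0 | obs) = 1/30 / 1/12 = 2/5
P(Z=1 | obs) = 1/60 / 1/12 = 1/5
P(Z=2 | obs) = 1/30 / 1/12 = 2/5

P(Z = 2 | obs) = 2/5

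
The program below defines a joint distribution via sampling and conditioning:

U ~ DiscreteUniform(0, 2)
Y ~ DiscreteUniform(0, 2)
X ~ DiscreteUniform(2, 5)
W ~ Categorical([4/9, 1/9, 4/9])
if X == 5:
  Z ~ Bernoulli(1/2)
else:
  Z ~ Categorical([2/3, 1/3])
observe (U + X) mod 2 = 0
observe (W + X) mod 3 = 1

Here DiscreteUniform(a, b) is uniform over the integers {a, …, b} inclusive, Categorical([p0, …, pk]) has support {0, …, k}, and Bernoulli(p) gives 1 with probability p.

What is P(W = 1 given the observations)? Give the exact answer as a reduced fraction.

P(W = 1 | obs) = 1/21

Enumerate traces; 36 have nonzero weight after conditioning:
  (U=0, Y=0, X=2, W=2, Z=0) weight 2/243
  (U=0, Y=0, X=2, W=2, Z=1) weight 1/243
  (U=0, Y=0, X=4, W=0, Z=0) weight 2/243
  (U=0, Y=0, X=4, W=0, Z=1) weight 1/243
  (U=0, Y=1, X=2, W=2, Z=0) weight 2/243
  (U=0, Y=1, X=2, W=2, Z=1) weight 1/243
  (U=0, Y=1, X=4, W=0, Z=0) weight 2/243
  (U=0, Y=1, X=4, W=0, Z=1) weight 1/243
  (U=1, Y=0, X=3, W=1, Z=0) weight 1/486
  … 27 more
Group by W:
  weight(W=0) = 2/27
  weight(W=1) = 1/108
  weight(W=2) = 1/9
Total weight = 2/27 + 1/108 + 1/9 = 7/36
P(W=0 | obs) = 2/27 / 7/36 = 8/21
P(W=1 | obs) = 1/108 / 7/36 = 1/21
P(W=2 | obs) = 1/9 / 7/36 = 4/7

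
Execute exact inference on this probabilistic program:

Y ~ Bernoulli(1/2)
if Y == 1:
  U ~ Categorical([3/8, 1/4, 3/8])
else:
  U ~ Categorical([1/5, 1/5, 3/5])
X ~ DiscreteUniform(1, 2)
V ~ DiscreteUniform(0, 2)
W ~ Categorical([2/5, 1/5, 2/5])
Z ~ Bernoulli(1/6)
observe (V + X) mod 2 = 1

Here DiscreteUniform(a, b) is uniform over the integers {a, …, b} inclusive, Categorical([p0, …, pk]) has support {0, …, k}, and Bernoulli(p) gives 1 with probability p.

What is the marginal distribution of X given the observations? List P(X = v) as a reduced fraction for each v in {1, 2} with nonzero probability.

P(X=1) = 2/3, P(X=2) = 1/3

Enumerate traces; 108 have nonzero weight after conditioning:
  (Y=0, U=0, X=1, V=0, W=0, Z=0) weight 1/180
  (Y=0, U=0, X=1, V=0, W=0, Z=1) weight 1/900
  (Y=0, U=0, X=1, V=0, W=1, Z=0) weight 1/360
  (Y=0, U=0, X=1, V=0, W=1, Z=1) weight 1/1800
  (Y=0, U=0, X=1, V=0, W=2, Z=0) weight 1/180
  (Y=0, U=0, X=1, V=0, W=2, Z=1) weight 1/900
  (Y=0, U=0, X=1, V=2, W=0, Z=0) weight 1/180
  (Y=0, U=0, X=1, V=2, W=0, Z=1) weight 1/900
  (Y=0, U=0, X=2, V=1, W=0, Z=0) weight 1/180
  … 99 more
Group by X:
  weight(X=1) = 1/3
  weight(X=2) = 1/6
Total weight = 1/3 + 1/6 = 1/2
P(X=1 | obs) = 1/3 / 1/2 = 2/3
P(X=2 | obs) = 1/6 / 1/2 = 1/3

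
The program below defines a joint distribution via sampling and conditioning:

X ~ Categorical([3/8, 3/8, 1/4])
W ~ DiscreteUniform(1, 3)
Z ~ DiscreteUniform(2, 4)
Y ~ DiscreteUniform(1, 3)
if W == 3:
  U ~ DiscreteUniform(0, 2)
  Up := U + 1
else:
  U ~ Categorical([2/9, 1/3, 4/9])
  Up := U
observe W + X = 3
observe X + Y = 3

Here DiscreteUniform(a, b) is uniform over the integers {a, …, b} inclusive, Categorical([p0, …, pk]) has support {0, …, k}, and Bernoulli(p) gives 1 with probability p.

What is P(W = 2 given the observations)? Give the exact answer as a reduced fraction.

P(W = 2 | obs) = 3/8

Enumerate traces; 27 have nonzero weight after conditioning:
  (X=0, W=3, Z=2, Y=3, U=0) weight 1/216
  (X=0, W=3, Z=2, Y=3, U=1) weight 1/216
  (X=0, W=3, Z=2, Y=3, U=2) weight 1/216
  (X=0, W=3, Z=3, Y=3, U=0) weight 1/216
  (X=0, W=3, Z=3, Y=3, U=1) weight 1/216
  (X=0, W=3, Z=3, Y=3, U=2) weight 1/216
  (X=0, W=3, Z=4, Y=3, U=0) weight 1/216
  (X=0, W=3, Z=4, Y=3, U=1) weight 1/216
  (X=1, W=2, Z=2, Y=2, U=0) weight 1/324
  (X=2, W=1, Z=2, Y=1, U=0) weight 1/486
  … 17 more
Group by W:
  weight(W=1) = 1/36
  weight(W=2) = 1/24
  weight(W=3) = 1/24
Total weight = 1/36 + 1/24 + 1/24 = 1/9
P(W=1 | obs) = 1/36 / 1/9 = 1/4
P(W=2 | obs) = 1/24 / 1/9 = 3/8
P(W=3 | obs) = 1/24 / 1/9 = 3/8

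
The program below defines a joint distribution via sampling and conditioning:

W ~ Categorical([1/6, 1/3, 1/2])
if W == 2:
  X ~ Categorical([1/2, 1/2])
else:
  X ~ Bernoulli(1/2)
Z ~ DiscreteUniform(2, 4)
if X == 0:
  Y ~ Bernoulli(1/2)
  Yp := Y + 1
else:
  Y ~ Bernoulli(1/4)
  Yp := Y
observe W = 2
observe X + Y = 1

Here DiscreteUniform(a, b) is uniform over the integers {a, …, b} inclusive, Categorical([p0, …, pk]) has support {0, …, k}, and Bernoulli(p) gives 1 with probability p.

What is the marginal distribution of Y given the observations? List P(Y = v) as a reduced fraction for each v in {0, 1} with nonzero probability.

Enumerate traces; 6 have nonzero weight after conditioning:
  (W=2, X=0, Z=2, Y=1) weight 1/24
  (W=2, X=0, Z=3, Y=1) weight 1/24
  (W=2, X=0, Z=4, Y=1) weight 1/24
  (W=2, X=1, Z=2, Y=0) weight 1/16
  (W=2, X=1, Z=3, Y=0) weight 1/16
  (W=2, X=1, Z=4, Y=0) weight 1/16
Group by Y:
  weight(Y=0) = 3/16
  weight(Y=1) = 1/8
Total weight = 3/16 + 1/8 = 5/16
P(Y=0 | obs) = 3/16 / 5/16 = 3/5
P(Y=1 | obs) = 1/8 / 5/16 = 2/5

P(Y=0) = 3/5, P(Y=1) = 2/5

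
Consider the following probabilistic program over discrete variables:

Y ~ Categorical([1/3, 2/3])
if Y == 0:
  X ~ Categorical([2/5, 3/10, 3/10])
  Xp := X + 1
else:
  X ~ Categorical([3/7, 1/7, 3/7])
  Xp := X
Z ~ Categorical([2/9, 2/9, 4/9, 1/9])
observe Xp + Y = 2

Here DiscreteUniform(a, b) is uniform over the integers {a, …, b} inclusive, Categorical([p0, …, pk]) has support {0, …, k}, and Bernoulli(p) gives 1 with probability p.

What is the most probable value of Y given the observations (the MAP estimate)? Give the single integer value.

Enumerate traces; 8 have nonzero weight after conditioning:
  (Y=0, X=1, Z=0) weight 1/45
  (Y=0, X=1, Z=1) weight 1/45
  (Y=0, X=1, Z=2) weight 2/45
  (Y=0, X=1, Z=3) weight 1/90
  (Y=1, X=1, Z=0) weight 4/189
  (Y=1, X=1, Z=1) weight 4/189
  (Y=1, X=1, Z=2) weight 8/189
  (Y=1, X=1, Z=3) weight 2/189
Group by Y:
  weight(Y=0) = 1/10
  weight(Y=1) = 2/21
Total weight = 1/10 + 2/21 = 41/210
P(Y=0 | obs) = 1/10 / 41/210 = 21/41
P(Y=1 | obs) = 2/21 / 41/210 = 20/41
argmax = 0

argmax_v P(Y = v | obs) = 0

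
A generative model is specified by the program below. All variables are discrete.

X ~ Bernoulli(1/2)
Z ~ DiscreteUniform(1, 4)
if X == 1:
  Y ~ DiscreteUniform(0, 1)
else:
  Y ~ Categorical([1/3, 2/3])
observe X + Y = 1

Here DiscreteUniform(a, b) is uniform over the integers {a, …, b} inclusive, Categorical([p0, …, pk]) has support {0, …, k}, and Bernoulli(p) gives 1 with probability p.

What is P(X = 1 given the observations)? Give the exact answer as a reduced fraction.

Enumerate traces; 8 have nonzero weight after conditioning:
  (X=0, Z=1, Y=1) weight 1/12
  (X=0, Z=2, Y=1) weight 1/12
  (X=0, Z=3, Y=1) weight 1/12
  (X=0, Z=4, Y=1) weight 1/12
  (X=1, Z=1, Y=0) weight 1/16
  (X=1, Z=2, Y=0) weight 1/16
  (X=1, Z=3, Y=0) weight 1/16
  (X=1, Z=4, Y=0) weight 1/16
Group by X:
  weight(X=0) = 1/3
  weight(X=1) = 1/4
Total weight = 1/3 + 1/4 = 7/12
P(X=0 | obs) = 1/3 / 7/12 = 4/7
P(X=1 | obs) = 1/4 / 7/12 = 3/7

P(X = 1 | obs) = 3/7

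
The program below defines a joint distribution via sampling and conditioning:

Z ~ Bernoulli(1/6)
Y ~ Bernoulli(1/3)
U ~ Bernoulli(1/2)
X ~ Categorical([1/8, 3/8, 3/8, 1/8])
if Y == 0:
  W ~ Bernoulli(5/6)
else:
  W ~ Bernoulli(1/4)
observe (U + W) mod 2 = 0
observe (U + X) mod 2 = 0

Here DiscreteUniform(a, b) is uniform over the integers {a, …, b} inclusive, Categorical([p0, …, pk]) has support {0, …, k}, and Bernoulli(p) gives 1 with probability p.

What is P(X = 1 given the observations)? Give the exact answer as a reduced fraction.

P(X = 1 | obs) = 23/48

Enumerate traces; 16 have nonzero weight after conditioning:
  (Z=0, Y=0, U=0, X=0, W=0) weight 5/864
  (Z=0, Y=0, U=0, X=2, W=0) weight 5/288
  (Z=0, Y=0, U=1, X=1, W=1) weight 25/288
  (Z=0, Y=0, U=1, X=3, W=1) weight 25/864
  (Z=0, Y=1, U=0, X=0, W=0) weight 5/384
  (Z=0, Y=1, U=0, X=2, W=0) weight 5/128
  (Z=0, Y=1, U=1, X=1, W=1) weight 5/384
  (Z=0, Y=1, U=1, X=3, W=1) weight 5/1152
  … 8 more
Group by X:
  weight(X=0) = 13/576
  weight(X=1) = 23/192
  weight(X=2) = 13/192
  weight(X=3) = 23/576
Total weight = 13/576 + 23/192 + 13/192 + 23/576 = 1/4
P(X=0 | obs) = 13/576 / 1/4 = 13/144
P(X=1 | obs) = 23/192 / 1/4 = 23/48
P(X=2 | obs) = 13/192 / 1/4 = 13/48
P(X=3 | obs) = 23/576 / 1/4 = 23/144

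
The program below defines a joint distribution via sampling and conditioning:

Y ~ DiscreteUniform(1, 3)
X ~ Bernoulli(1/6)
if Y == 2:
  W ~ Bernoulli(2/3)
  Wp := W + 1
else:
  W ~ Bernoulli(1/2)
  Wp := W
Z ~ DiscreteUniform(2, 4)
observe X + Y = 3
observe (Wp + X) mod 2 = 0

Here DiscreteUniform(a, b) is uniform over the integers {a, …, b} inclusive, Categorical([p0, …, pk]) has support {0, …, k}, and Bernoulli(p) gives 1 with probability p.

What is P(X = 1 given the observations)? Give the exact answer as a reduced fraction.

Enumerate traces; 6 have nonzero weight after conditioning:
  (Y=2, X=1, W=0, Z=2) weight 1/162
  (Y=2, X=1, W=0, Z=3) weight 1/162
  (Y=2, X=1, W=0, Z=4) weight 1/162
  (Y=3, X=0, W=0, Z=2) weight 5/108
  (Y=3, X=0, W=0, Z=3) weight 5/108
  (Y=3, X=0, W=0, Z=4) weight 5/108
Group by X:
  weight(X=0) = 5/36
  weight(X=1) = 1/54
Total weight = 5/36 + 1/54 = 17/108
P(X=0 | obs) = 5/36 / 17/108 = 15/17
P(X=1 | obs) = 1/54 / 17/108 = 2/17

P(X = 1 | obs) = 2/17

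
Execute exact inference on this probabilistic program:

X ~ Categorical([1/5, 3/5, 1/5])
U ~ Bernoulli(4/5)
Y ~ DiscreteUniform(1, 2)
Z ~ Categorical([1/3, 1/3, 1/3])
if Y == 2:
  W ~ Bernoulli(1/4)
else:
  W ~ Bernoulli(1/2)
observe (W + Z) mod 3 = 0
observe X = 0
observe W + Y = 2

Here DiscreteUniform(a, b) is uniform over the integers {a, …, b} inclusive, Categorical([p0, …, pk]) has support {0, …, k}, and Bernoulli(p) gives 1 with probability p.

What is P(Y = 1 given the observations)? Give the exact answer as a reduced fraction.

P(Y = 1 | obs) = 2/5

Enumerate traces; 4 have nonzero weight after conditioning:
  (X=0, U=0, Y=1, Z=2, W=1) weight 1/300
  (X=0, U=0, Y=2, Z=0, W=0) weight 1/200
  (X=0, U=1, Y=1, Z=2, W=1) weight 1/75
  (X=0, U=1, Y=2, Z=0, W=0) weight 1/50
Group by Y:
  weight(Y=1) = 1/60
  weight(Y=2) = 1/40
Total weight = 1/60 + 1/40 = 1/24
P(Y=1 | obs) = 1/60 / 1/24 = 2/5
P(Y=2 | obs) = 1/40 / 1/24 = 3/5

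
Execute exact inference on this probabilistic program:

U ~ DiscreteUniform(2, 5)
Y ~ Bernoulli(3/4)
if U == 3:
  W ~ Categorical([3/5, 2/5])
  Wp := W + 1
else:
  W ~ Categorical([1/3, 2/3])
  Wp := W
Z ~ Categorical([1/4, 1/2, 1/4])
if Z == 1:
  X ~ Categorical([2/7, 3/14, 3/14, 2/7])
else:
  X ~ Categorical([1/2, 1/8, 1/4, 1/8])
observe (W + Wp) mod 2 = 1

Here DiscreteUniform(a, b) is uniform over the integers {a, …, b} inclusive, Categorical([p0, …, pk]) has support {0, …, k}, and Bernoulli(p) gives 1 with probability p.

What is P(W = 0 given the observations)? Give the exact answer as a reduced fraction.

Enumerate traces; 48 have nonzero weight after conditioning:
  (U=3, Y=0, W=0, Z=0, X=0) weight 3/640
  (U=3, Y=0, W=0, Z=0, X=1) weight 3/2560
  (U=3, Y=0, W=0, Z=0, X=2) weight 3/1280
  (U=3, Y=0, W=0, Z=0, X=3) weight 3/2560
  (U=3, Y=0, W=0, Z=1, X=0) weight 3/560
  (U=3, Y=0, W=0, Z=1, X=1) weight 9/2240
  (U=3, Y=0, W=0, Z=1, X=2) weight 9/2240
  (U=3, Y=0, W=0, Z=1, X=3) weight 3/560
  (U=3, Y=0, W=1, Z=0, X=0) weight 1/320
  … 39 more
Group by W:
  weight(W=0) = 3/20
  weight(W=1) = 1/10
Total weight = 3/20 + 1/10 = 1/4
P(W=0 | obs) = 3/20 / 1/4 = 3/5
P(W=1 | obs) = 1/10 / 1/4 = 2/5

P(W = 0 | obs) = 3/5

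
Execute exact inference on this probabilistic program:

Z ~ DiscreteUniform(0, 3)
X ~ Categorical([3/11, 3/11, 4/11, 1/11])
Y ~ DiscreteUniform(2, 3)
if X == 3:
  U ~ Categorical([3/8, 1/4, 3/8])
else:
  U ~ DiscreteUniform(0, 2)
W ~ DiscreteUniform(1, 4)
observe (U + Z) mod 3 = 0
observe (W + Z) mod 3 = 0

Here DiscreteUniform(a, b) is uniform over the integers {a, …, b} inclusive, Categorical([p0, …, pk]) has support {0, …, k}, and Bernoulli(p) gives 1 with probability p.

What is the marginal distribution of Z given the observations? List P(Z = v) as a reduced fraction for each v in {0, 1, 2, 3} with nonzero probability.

Enumerate traces; 40 have nonzero weight after conditioning:
  (Z=0, X=0, Y=2, U=0, W=3) weight 1/352
  (Z=0, X=0, Y=3, U=0, W=3) weight 1/352
  (Z=0, X=1, Y=2, U=0, W=3) weight 1/352
  (Z=0, X=1, Y=3, U=0, W=3) weight 1/352
  (Z=0, X=2, Y=2, U=0, W=3) weight 1/264
  (Z=0, X=2, Y=3, U=0, W=3) weight 1/264
  (Z=0, X=3, Y=2, U=0, W=3) weight 3/2816
  (Z=0, X=3, Y=3, U=0, W=3) weight 3/2816
  (Z=1, X=0, Y=2, U=2, W=2) weight 1/352
  (Z=2, X=0, Y=2, U=1, W=1) weight 1/352
  … 30 more
Group by Z:
  weight(Z=0) = 89/4224
  weight(Z=1) = 89/4224
  weight(Z=2) = 43/1056
  weight(Z=3) = 89/4224
Total weight = 89/4224 + 89/4224 + 43/1056 + 89/4224 = 439/4224
P(Z=0 | obs) = 89/4224 / 439/4224 = 89/439
P(Z=1 | obs) = 89/4224 / 439/4224 = 89/439
P(Z=2 | obs) = 43/1056 / 439/4224 = 172/439
P(Z=3 | obs) = 89/4224 / 439/4224 = 89/439

P(Z=0) = 89/439, P(Z=1) = 89/439, P(Z=2) = 172/439, P(Z=3) = 89/439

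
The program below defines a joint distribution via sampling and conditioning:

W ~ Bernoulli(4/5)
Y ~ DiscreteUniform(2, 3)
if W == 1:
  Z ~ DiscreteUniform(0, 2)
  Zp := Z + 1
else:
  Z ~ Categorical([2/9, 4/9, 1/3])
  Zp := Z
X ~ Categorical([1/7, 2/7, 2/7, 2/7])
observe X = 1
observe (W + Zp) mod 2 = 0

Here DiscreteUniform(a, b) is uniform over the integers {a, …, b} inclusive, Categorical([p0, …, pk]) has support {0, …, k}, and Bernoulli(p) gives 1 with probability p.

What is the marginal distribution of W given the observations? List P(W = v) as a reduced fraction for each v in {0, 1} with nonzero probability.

P(W=0) = 5/29, P(W=1) = 24/29

Enumerate traces; 8 have nonzero weight after conditioning:
  (W=0, Y=2, Z=0, X=1) weight 2/315
  (W=0, Y=2, Z=2, X=1) weight 1/105
  (W=0, Y=3, Z=0, X=1) weight 2/315
  (W=0, Y=3, Z=2, X=1) weight 1/105
  (W=1, Y=2, Z=0, X=1) weight 4/105
  (W=1, Y=2, Z=2, X=1) weight 4/105
  (W=1, Y=3, Z=0, X=1) weight 4/105
  (W=1, Y=3, Z=2, X=1) weight 4/105
Group by W:
  weight(W=0) = 2/63
  weight(W=1) = 16/105
Total weight = 2/63 + 16/105 = 58/315
P(W=0 | obs) = 2/63 / 58/315 = 5/29
P(W=1 | obs) = 16/105 / 58/315 = 24/29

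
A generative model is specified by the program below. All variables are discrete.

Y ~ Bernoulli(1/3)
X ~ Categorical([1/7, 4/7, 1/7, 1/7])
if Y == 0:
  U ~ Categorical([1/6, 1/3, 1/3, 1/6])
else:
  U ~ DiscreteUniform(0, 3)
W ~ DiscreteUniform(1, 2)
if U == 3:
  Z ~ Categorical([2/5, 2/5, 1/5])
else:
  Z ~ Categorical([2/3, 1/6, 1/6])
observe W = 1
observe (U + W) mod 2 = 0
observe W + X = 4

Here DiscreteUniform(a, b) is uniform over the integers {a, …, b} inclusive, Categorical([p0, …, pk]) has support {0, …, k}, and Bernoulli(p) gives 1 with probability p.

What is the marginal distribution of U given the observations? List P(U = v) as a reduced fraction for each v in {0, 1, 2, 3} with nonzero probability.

P(U=1) = 11/18, P(U=3) = 7/18

Enumerate traces; 12 have nonzero weight after conditioning:
  (Y=0, X=3, U=1, W=1, Z=0) weight 2/189
  (Y=0, X=3, U=1, W=1, Z=1) weight 1/378
  (Y=0, X=3, U=1, W=1, Z=2) weight 1/378
  (Y=0, X=3, U=3, W=1, Z=0) weight 1/315
  (Y=0, X=3, U=3, W=1, Z=1) weight 1/315
  (Y=0, X=3, U=3, W=1, Z=2) weight 1/630
  (Y=1, X=3, U=1, W=1, Z=0) weight 1/252
  (Y=1, X=3, U=1, W=1, Z=1) weight 1/1008
  … 4 more
Group by U:
  weight(U=1) = 11/504
  weight(U=3) = 1/72
Total weight = 11/504 + 1/72 = 1/28
P(U=1 | obs) = 11/504 / 1/28 = 11/18
P(U=3 | obs) = 1/72 / 1/28 = 7/18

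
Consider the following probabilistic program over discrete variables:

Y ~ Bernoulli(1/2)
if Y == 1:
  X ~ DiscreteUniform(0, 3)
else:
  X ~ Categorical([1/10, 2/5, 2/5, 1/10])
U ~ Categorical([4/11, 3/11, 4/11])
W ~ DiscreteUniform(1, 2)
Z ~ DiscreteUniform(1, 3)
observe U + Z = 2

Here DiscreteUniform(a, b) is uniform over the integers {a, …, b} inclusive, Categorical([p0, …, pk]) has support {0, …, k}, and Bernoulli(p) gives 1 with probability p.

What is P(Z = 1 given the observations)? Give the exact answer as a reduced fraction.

P(Z = 1 | obs) = 3/7

Enumerate traces; 32 have nonzero weight after conditioning:
  (Y=0, X=0, U=0, W=1, Z=2) weight 1/330
  (Y=0, X=0, U=0, W=2, Z=2) weight 1/330
  (Y=0, X=0, U=1, W=1, Z=1) weight 1/440
  (Y=0, X=0, U=1, W=2, Z=1) weight 1/440
  (Y=0, X=1, U=0, W=1, Z=2) weight 2/165
  (Y=0, X=1, U=0, W=2, Z=2) weight 2/165
  (Y=0, X=1, U=1, W=1, Z=1) weight 1/110
  (Y=0, X=1, U=1, W=2, Z=1) weight 1/110
  … 24 more
Group by Z:
  weight(Z=1) = 1/11
  weight(Z=2) = 4/33
Total weight = 1/11 + 4/33 = 7/33
P(Z=1 | obs) = 1/11 / 7/33 = 3/7
P(Z=2 | obs) = 4/33 / 7/33 = 4/7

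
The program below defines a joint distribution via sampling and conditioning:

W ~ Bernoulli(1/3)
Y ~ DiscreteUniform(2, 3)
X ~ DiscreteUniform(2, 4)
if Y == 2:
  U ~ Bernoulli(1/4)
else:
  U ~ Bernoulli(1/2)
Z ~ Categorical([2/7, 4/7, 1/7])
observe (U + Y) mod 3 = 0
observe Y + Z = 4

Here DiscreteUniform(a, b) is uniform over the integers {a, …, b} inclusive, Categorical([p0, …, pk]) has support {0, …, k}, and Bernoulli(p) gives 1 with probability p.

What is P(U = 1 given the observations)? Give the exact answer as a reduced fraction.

P(U = 1 | obs) = 1/9

Enumerate traces; 12 have nonzero weight after conditioning:
  (W=0, Y=2, X=2, U=1, Z=2) weight 1/252
  (W=0, Y=2, X=3, U=1, Z=2) weight 1/252
  (W=0, Y=2, X=4, U=1, Z=2) weight 1/252
  (W=0, Y=3, X=2, U=0, Z=1) weight 2/63
  (W=0, Y=3, X=3, U=0, Z=1) weight 2/63
  (W=0, Y=3, X=4, U=0, Z=1) weight 2/63
  (W=1, Y=2, X=2, U=1, Z=2) weight 1/504
  (W=1, Y=2, X=3, U=1, Z=2) weight 1/504
  … 4 more
Group by U:
  weight(U=0) = 1/7
  weight(U=1) = 1/56
Total weight = 1/7 + 1/56 = 9/56
P(U=0 | obs) = 1/7 / 9/56 = 8/9
P(U=1 | obs) = 1/56 / 9/56 = 1/9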